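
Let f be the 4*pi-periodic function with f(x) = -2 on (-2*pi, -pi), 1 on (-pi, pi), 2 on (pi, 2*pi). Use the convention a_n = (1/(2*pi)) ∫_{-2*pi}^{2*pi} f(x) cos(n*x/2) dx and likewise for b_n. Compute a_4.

a_4 = (1/(2*pi)) ∫_{-2*pi}^{2*pi} f(x) cos(2*x) dx.
Split the integral at the breakpoints.
Directly, an antiderivative of (-2) cos(2*x) is -sin(2*x); evaluating from -2*pi to -pi: ∫_{-2*pi}^{-pi} (-2) cos(2*x) dx = (0) - (0) = 0.
Directly, an antiderivative of (1) cos(2*x) is sin(2*x)/2; evaluating from -pi to pi: ∫_{-pi}^{pi} (1) cos(2*x) dx = (0) - (0) = 0.
Directly, an antiderivative of (2) cos(2*x) is sin(2*x); evaluating from pi to 2*pi: ∫_{pi}^{2*pi} (2) cos(2*x) dx = (0) - (0) = 0.
Summing the pieces and multiplying by (1/(2*pi)) gives a_4 = 0.

0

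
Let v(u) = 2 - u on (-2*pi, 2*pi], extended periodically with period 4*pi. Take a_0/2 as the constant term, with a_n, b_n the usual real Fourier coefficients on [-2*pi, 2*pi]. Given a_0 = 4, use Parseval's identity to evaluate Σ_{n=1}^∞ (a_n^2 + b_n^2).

8*pi**2/3

Parseval: a_0^2/2 + Σ_{n≥1} (a_n^2+b_n^2) = (1/(2*pi)) ∫_{-2*pi}^{2*pi} v(u)^2 du = 8 + 8*pi**2/3.
Subtract a_0^2/2 = 8: Σ (a_n^2+b_n^2) = 8*pi**2/3.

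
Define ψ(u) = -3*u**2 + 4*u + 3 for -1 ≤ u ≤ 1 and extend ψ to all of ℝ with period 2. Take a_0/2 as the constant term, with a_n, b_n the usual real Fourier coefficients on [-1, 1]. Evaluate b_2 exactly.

-4/pi

b_2 = ∫_{-1}^{1} ψ(u) sin(2*pi*u) du.
Integrating by parts twice (tabular method), an antiderivative of (-3*u**2 + 4*u + 3) sin(2*pi*u) is 3*u**2*cos(2*pi*u)/(2*pi) - 3*u*sin(2*pi*u)/(2*pi**2) - 2*u*cos(2*pi*u)/pi + sin(2*pi*u)/pi**2 - 3*cos(2*pi*u)/(2*pi) - 3*cos(2*pi*u)/(4*pi**3); evaluating from -1 to 1: ∫_{-1}^{1} (-3*u**2 + 4*u + 3) sin(2*pi*u) du = (-2/pi - 3/(4*pi**3)) - (-3/(4*pi**3) + 2/pi) = -4/pi.
Hence b_2 = -4/pi.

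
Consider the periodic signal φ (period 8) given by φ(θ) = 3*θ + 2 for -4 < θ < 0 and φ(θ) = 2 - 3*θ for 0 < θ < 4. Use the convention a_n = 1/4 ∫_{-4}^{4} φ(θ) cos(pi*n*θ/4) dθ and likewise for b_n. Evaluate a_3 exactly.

a_3 = 1/4 ∫_{-4}^{4} φ(θ) cos(3*pi*θ/4) dθ.
φ is even and cos(3*pi*θ/4) is even, so the integrand is even and a_3 = 1/2 ∫_0^{4} φ(θ) cos(3*pi*θ/4) dθ.
Integrating by parts (boundary term plus one more integral), an antiderivative of (2 - 3*θ) cos(3*pi*θ/4) is -4*θ*sin(3*pi*θ/4)/pi + 8*sin(3*pi*θ/4)/(3*pi) - 16*cos(3*pi*θ/4)/(3*pi**2); evaluating from 0 to 4: ∫_{0}^{4} (2 - 3*θ) cos(3*pi*θ/4) dθ = (16/(3*pi**2)) - (-16/(3*pi**2)) = 32/(3*pi**2).
Hence a_3 = (1/2)·(32/(3*pi**2)) = 16/(3*pi**2).

16/(3*pi**2)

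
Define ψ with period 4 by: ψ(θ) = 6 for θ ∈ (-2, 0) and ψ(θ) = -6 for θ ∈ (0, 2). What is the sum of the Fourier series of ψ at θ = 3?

θ = 3 differs from θ = -1 by 1 full period(s), and the series is 4-periodic.
ψ is continuous at θ = -1 with value 6, so the series converges to 6 there.

6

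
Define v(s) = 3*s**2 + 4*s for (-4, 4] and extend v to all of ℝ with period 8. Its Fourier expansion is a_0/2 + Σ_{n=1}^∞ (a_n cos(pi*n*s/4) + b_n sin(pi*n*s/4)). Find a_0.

32

a_0 = 1/4 ∫_{-4}^{4} v(s) ds = 1/4 · (128) = 32.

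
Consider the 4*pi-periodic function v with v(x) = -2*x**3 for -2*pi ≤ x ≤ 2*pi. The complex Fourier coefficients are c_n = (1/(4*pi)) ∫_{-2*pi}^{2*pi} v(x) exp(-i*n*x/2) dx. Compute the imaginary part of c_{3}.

-32/9 + 16*pi**2/3

Since v is real-valued, Im(c_{3}) = -(1/(4*pi)) ∫_{-2*pi}^{2*pi} v(x) sin(3*x/2) dx = -b_{3}/2.
v is odd and sin(3*x/2) is odd, so the integrand is even: ∫_{-2*pi}^{2*pi} v(x) sin(3*x/2) dx = 2∫_0^{2*pi} v(x) sin(3*x/2) dx.
Integrating by parts three times (tabular method), an antiderivative of (-2*x**3) sin(3*x/2) is 4*x**3*cos(3*x/2)/3 - 8*x**2*sin(3*x/2)/3 - 32*x*cos(3*x/2)/9 + 64*sin(3*x/2)/27; evaluating from 0 to 2*pi: ∫_{0}^{2*pi} (-2*x**3) sin(3*x/2) dx = (32*pi*(2 - 3*pi**2)/9) - (0) = 32*pi*(2 - 3*pi**2)/9.
So ∫_{-2*pi}^{2*pi} v(x) sin(3*x/2) dx = 64*pi*(2 - 3*pi**2)/9.
Hence Im(c_{3}) = (-1/(4*pi))·(64*pi*(2 - 3*pi**2)/9) = -32/9 + 16*pi**2/3.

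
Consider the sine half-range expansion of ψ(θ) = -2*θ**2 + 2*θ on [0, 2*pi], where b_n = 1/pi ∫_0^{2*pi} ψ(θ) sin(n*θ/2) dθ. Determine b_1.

-16*pi + 8 + 64/pi

b_1 = 1/pi ∫_0^{2*pi} (-2*θ**2 + 2*θ) sin(θ/2) dθ.
Integrating by parts twice (tabular method), an antiderivative of (-2*θ**2 + 2*θ) sin(θ/2) is 4*θ**2*cos(θ/2) - 16*θ*sin(θ/2) - 4*θ*cos(θ/2) + 8*sin(θ/2) - 32*cos(θ/2); evaluating from 0 to 2*pi: ∫_{0}^{2*pi} (-2*θ**2 + 2*θ) sin(θ/2) dθ = (-16*pi**2 + 8*pi + 32) - (-32) = -16*pi**2 + 8*pi + 64.
Hence b_1 = (1/pi)·(-16*pi**2 + 8*pi + 64) = -16*pi + 8 + 64/pi.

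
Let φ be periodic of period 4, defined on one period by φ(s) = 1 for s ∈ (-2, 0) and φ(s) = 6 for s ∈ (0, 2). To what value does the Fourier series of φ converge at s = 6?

s = 6 differs from s = -2 by 2 full period(s), and the series is 4-periodic.
At s = -2 the one-sided limits are φ(-2^-) = 6 and φ(-2^+) = 1.
By Dirichlet's theorem the series converges to their average, [(6) + (1)]/2 = 7/2.

7/2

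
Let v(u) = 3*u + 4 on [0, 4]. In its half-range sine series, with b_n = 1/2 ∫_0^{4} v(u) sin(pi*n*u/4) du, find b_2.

-12/pi

b_2 = 1/2 ∫_0^{4} (3*u + 4) sin(pi*u/2) du.
Integrating by parts (boundary term plus one more integral), an antiderivative of (3*u + 4) sin(pi*u/2) is -6*u*cos(pi*u/2)/pi + 12*sin(pi*u/2)/pi**2 - 8*cos(pi*u/2)/pi; evaluating from 0 to 4: ∫_{0}^{4} (3*u + 4) sin(pi*u/2) du = (-32/pi) - (-8/pi) = -24/pi.
Hence b_2 = (1/2)·(-24/pi) = -12/pi.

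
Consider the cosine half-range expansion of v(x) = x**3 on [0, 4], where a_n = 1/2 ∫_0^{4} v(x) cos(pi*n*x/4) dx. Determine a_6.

a_6 = 1/2 ∫_0^{4} (x**3) cos(3*pi*x/2) dx.
Integrating by parts three times (tabular method), an antiderivative of (x**3) cos(3*pi*x/2) is 2*x**3*sin(3*pi*x/2)/(3*pi) + 4*x**2*cos(3*pi*x/2)/(3*pi**2) - 16*x*sin(3*pi*x/2)/(9*pi**3) - 32*cos(3*pi*x/2)/(27*pi**4); evaluating from 0 to 4: ∫_{0}^{4} (x**3) cos(3*pi*x/2) dx = (32*(-1 + 18*pi**2)/(27*pi**4)) - (-32/(27*pi**4)) = 64/(3*pi**2).
Hence a_6 = (1/2)·(64/(3*pi**2)) = 32/(3*pi**2).

32/(3*pi**2)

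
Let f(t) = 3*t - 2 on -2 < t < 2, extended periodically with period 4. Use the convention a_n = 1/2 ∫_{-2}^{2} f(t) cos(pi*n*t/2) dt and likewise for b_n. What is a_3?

0

a_3 = 1/2 ∫_{-2}^{2} f(t) cos(3*pi*t/2) dt.
Integrating by parts (boundary term plus one more integral), an antiderivative of (3*t - 2) cos(3*pi*t/2) is 2*t*sin(3*pi*t/2)/pi - 4*sin(3*pi*t/2)/(3*pi) + 4*cos(3*pi*t/2)/(3*pi**2); evaluating from -2 to 2: ∫_{-2}^{2} (3*t - 2) cos(3*pi*t/2) dt = (-4/(3*pi**2)) - (-4/(3*pi**2)) = 0.
Hence a_3 = (1/2)·(0) = 0.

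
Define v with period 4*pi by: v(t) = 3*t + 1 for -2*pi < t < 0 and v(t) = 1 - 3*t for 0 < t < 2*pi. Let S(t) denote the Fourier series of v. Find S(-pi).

v is continuous at t = -pi with value 1 - 3*pi, so the series converges to 1 - 3*pi there.

1 - 3*pi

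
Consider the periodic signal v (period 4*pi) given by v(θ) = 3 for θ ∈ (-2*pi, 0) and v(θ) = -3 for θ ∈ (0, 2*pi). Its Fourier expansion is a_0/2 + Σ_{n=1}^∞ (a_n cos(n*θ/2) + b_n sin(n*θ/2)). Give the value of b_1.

-12/pi

b_1 = (1/(2*pi)) ∫_{-2*pi}^{2*pi} v(θ) sin(θ/2) dθ.
v is odd and sin(θ/2) is odd, so the integrand is even and b_1 = 1/pi ∫_0^{2*pi} v(θ) sin(θ/2) dθ.
Directly, an antiderivative of (-3) sin(θ/2) is 6*cos(θ/2); evaluating from 0 to 2*pi: ∫_{0}^{2*pi} (-3) sin(θ/2) dθ = (-6) - (6) = -12.
Hence b_1 = (1/pi)·(-12) = -12/pi.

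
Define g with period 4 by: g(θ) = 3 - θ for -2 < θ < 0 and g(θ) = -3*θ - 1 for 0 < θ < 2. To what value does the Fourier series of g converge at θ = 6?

θ = 6 differs from θ = -2 by 2 full period(s), and the series is 4-periodic.
At θ = -2 the one-sided limits are g(-2^-) = -7 and g(-2^+) = 5.
By Dirichlet's theorem the series converges to their average, [(-7) + (5)]/2 = -1.

-1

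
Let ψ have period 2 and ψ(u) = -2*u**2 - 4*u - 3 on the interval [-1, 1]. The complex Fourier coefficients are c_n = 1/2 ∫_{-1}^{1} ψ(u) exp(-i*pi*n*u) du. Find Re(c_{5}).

Since ψ is real-valued, Re(c_{5}) = 1/2 ∫_{-1}^{1} ψ(u) cos(5*pi*u) du = a_{5}/2.
Integrating by parts twice (tabular method), an antiderivative of (-2*u**2 - 4*u - 3) cos(5*pi*u) is -2*u**2*sin(5*pi*u)/(5*pi) - 4*u*sin(5*pi*u)/(5*pi) - 4*u*cos(5*pi*u)/(25*pi**2) - 3*sin(5*pi*u)/(5*pi) + 4*sin(5*pi*u)/(125*pi**3) - 4*cos(5*pi*u)/(25*pi**2); evaluating from -1 to 1: ∫_{-1}^{1} (-2*u**2 - 4*u - 3) cos(5*pi*u) du = (8/(25*pi**2)) - (0) = 8/(25*pi**2).
Hence Re(c_{5}) = (1/2)·(8/(25*pi**2)) = 4/(25*pi**2).

4/(25*pi**2)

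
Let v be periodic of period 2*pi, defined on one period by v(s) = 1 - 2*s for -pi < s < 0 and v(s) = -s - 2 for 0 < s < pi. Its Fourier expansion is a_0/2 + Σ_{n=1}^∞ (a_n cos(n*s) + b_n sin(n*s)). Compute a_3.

a_3 = 1/pi ∫_{-pi}^{pi} v(s) cos(3*s) ds.
Split the integral at the breakpoints.
Integrating by parts (boundary term plus one more integral), an antiderivative of (1 - 2*s) cos(3*s) is -2*s*sin(3*s)/3 + sin(3*s)/3 - 2*cos(3*s)/9; evaluating from -pi to 0: ∫_{-pi}^{0} (1 - 2*s) cos(3*s) ds = (-2/9) - (2/9) = -4/9.
Integrating by parts (boundary term plus one more integral), an antiderivative of (-s - 2) cos(3*s) is -s*sin(3*s)/3 - 2*sin(3*s)/3 - cos(3*s)/9; evaluating from 0 to pi: ∫_{0}^{pi} (-s - 2) cos(3*s) ds = (1/9) - (-1/9) = 2/9.
Summing the pieces and multiplying by (1/pi) gives a_3 = -2/(9*pi).

-2/(9*pi)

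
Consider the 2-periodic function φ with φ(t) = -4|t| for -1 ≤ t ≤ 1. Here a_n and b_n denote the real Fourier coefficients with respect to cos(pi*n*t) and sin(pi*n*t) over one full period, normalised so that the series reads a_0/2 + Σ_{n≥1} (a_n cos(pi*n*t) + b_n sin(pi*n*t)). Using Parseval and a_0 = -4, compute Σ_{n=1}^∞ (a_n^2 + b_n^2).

8/3

Parseval: a_0^2/2 + Σ_{n≥1} (a_n^2+b_n^2) = ∫_{-1}^{1} φ(t)^2 dt = 32/3.
Subtract a_0^2/2 = 8: Σ (a_n^2+b_n^2) = 8/3.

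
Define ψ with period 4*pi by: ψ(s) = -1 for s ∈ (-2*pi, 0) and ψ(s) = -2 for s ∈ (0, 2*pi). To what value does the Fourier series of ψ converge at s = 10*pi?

s = 10*pi differs from s = 2*pi by 2 full period(s), and the series is 4*pi-periodic.
At s = 2*pi the one-sided limits are ψ(2*pi^-) = -2 and ψ(2*pi^+) = -1.
By Dirichlet's theorem the series converges to their average, [(-2) + (-1)]/2 = -3/2.

-3/2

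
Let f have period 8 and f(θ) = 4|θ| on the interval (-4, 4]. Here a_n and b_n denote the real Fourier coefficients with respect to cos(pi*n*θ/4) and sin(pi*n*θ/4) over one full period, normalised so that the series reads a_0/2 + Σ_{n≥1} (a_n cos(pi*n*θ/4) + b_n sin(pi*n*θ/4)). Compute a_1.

-64/pi**2

a_1 = 1/4 ∫_{-4}^{4} f(θ) cos(pi*θ/4) dθ.
f is even and cos(pi*θ/4) is even, so the integrand is even and a_1 = 1/2 ∫_0^{4} f(θ) cos(pi*θ/4) dθ.
Integrating by parts (boundary term plus one more integral), an antiderivative of (4*θ) cos(pi*θ/4) is 16*θ*sin(pi*θ/4)/pi + 64*cos(pi*θ/4)/pi**2; evaluating from 0 to 4: ∫_{0}^{4} (4*θ) cos(pi*θ/4) dθ = (-64/pi**2) - (64/pi**2) = -128/pi**2.
Hence a_1 = (1/2)·(-128/pi**2) = -64/pi**2.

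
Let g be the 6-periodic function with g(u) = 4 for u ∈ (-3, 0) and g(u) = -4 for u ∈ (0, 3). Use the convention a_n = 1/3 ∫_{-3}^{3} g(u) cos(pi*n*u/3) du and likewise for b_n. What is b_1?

-16/pi

b_1 = 1/3 ∫_{-3}^{3} g(u) sin(pi*u/3) du.
g is odd and sin(pi*u/3) is odd, so the integrand is even and b_1 = 2/3 ∫_0^{3} g(u) sin(pi*u/3) du.
Directly, an antiderivative of (-4) sin(pi*u/3) is 12*cos(pi*u/3)/pi; evaluating from 0 to 3: ∫_{0}^{3} (-4) sin(pi*u/3) du = (-12/pi) - (12/pi) = -24/pi.
Hence b_1 = (2/3)·(-24/pi) = -16/pi.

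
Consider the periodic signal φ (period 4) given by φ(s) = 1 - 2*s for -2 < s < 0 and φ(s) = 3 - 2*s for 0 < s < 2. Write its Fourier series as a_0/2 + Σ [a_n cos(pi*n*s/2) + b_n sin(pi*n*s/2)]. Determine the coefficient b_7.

b_7 = 1/2 ∫_{-2}^{2} φ(s) sin(7*pi*s/2) ds.
Split the integral at the breakpoints.
Integrating by parts (boundary term plus one more integral), an antiderivative of (1 - 2*s) sin(7*pi*s/2) is 4*s*cos(7*pi*s/2)/(7*pi) - 8*sin(7*pi*s/2)/(49*pi**2) - 2*cos(7*pi*s/2)/(7*pi); evaluating from -2 to 0: ∫_{-2}^{0} (1 - 2*s) sin(7*pi*s/2) ds = (-2/(7*pi)) - (10/(7*pi)) = -12/(7*pi).
Integrating by parts (boundary term plus one more integral), an antiderivative of (3 - 2*s) sin(7*pi*s/2) is 4*s*cos(7*pi*s/2)/(7*pi) - 8*sin(7*pi*s/2)/(49*pi**2) - 6*cos(7*pi*s/2)/(7*pi); evaluating from 0 to 2: ∫_{0}^{2} (3 - 2*s) sin(7*pi*s/2) ds = (-2/(7*pi)) - (-6/(7*pi)) = 4/(7*pi).
Summing the pieces and multiplying by (1/2) gives b_7 = -4/(7*pi).

-4/(7*pi)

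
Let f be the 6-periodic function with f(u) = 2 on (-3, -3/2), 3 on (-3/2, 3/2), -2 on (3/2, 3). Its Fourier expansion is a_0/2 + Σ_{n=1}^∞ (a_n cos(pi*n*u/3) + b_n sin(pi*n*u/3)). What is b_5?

b_5 = 1/3 ∫_{-3}^{3} f(u) sin(5*pi*u/3) du.
Split the integral at the breakpoints.
Directly, an antiderivative of (2) sin(5*pi*u/3) is -6*cos(5*pi*u/3)/(5*pi); evaluating from -3 to -3/2: ∫_{-3}^{-3/2} (2) sin(5*pi*u/3) du = (0) - (6/(5*pi)) = -6/(5*pi).
Directly, an antiderivative of (3) sin(5*pi*u/3) is -9*cos(5*pi*u/3)/(5*pi); evaluating from -3/2 to 3/2: ∫_{-3/2}^{3/2} (3) sin(5*pi*u/3) du = (0) - (0) = 0.
Directly, an antiderivative of (-2) sin(5*pi*u/3) is 6*cos(5*pi*u/3)/(5*pi); evaluating from 3/2 to 3: ∫_{3/2}^{3} (-2) sin(5*pi*u/3) du = (-6/(5*pi)) - (0) = -6/(5*pi).
Summing the pieces and multiplying by (1/3) gives b_5 = -4/(5*pi).

-4/(5*pi)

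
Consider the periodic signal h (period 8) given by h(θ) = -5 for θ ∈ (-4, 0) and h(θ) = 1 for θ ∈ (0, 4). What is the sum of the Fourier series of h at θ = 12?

θ = 12 differs from θ = 4 by 1 full period(s), and the series is 8-periodic.
At θ = 4 the one-sided limits are h(4^-) = 1 and h(4^+) = -5.
By Dirichlet's theorem the series converges to their average, [(1) + (-5)]/2 = -2.

-2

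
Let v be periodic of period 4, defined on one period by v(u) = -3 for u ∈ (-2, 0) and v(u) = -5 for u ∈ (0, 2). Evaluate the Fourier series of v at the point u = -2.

u = -2 differs from u = 2 by -1 full period(s), and the series is 4-periodic.
At u = 2 the one-sided limits are v(2^-) = -5 and v(2^+) = -3.
By Dirichlet's theorem the series converges to their average, [(-5) + (-3)]/2 = -4.

-4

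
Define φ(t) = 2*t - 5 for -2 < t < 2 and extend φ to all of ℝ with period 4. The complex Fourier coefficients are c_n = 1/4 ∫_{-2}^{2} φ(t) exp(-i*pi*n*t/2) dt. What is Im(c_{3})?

-4/(3*pi)

Since φ is real-valued, Im(c_{3}) = -1/4 ∫_{-2}^{2} φ(t) sin(3*pi*t/2) dt = -b_{3}/2.
Integrating by parts (boundary term plus one more integral), an antiderivative of (2*t - 5) sin(3*pi*t/2) is -4*t*cos(3*pi*t/2)/(3*pi) + 8*sin(3*pi*t/2)/(9*pi**2) + 10*cos(3*pi*t/2)/(3*pi); evaluating from -2 to 2: ∫_{-2}^{2} (2*t - 5) sin(3*pi*t/2) dt = (-2/(3*pi)) - (-6/pi) = 16/(3*pi).
Hence Im(c_{3}) = (-1/4)·(16/(3*pi)) = -4/(3*pi).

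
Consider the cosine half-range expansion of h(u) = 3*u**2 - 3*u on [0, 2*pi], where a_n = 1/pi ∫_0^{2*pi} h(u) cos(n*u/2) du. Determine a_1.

a_1 = 1/pi ∫_0^{2*pi} (3*u**2 - 3*u) cos(u/2) du.
Integrating by parts twice (tabular method), an antiderivative of (3*u**2 - 3*u) cos(u/2) is 6*u**2*sin(u/2) - 6*u*sin(u/2) + 24*u*cos(u/2) - 48*sin(u/2) - 12*cos(u/2); evaluating from 0 to 2*pi: ∫_{0}^{2*pi} (3*u**2 - 3*u) cos(u/2) du = (12 - 48*pi) - (-12) = 24 - 48*pi.
Hence a_1 = (1/pi)·(24 - 48*pi) = -48 + 24/pi.

-48 + 24/pi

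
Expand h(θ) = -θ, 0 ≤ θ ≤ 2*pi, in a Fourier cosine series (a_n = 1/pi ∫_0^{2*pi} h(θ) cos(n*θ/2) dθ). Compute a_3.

a_3 = 1/pi ∫_0^{2*pi} (-θ) cos(3*θ/2) dθ.
Integrating by parts (boundary term plus one more integral), an antiderivative of (-θ) cos(3*θ/2) is -2*θ*sin(3*θ/2)/3 - 4*cos(3*θ/2)/9; evaluating from 0 to 2*pi: ∫_{0}^{2*pi} (-θ) cos(3*θ/2) dθ = (4/9) - (-4/9) = 8/9.
Hence a_3 = (1/pi)·(8/9) = 8/(9*pi).

8/(9*pi)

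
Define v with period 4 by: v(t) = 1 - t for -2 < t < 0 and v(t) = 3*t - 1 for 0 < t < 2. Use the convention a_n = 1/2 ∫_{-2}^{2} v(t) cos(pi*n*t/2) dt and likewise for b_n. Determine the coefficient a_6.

a_6 = 1/2 ∫_{-2}^{2} v(t) cos(3*pi*t) dt.
Split the integral at the breakpoints.
Integrating by parts (boundary term plus one more integral), an antiderivative of (1 - t) cos(3*pi*t) is -t*sin(3*pi*t)/(3*pi) + sin(3*pi*t)/(3*pi) - cos(3*pi*t)/(9*pi**2); evaluating from -2 to 0: ∫_{-2}^{0} (1 - t) cos(3*pi*t) dt = (-1/(9*pi**2)) - (-1/(9*pi**2)) = 0.
Integrating by parts (boundary term plus one more integral), an antiderivative of (3*t - 1) cos(3*pi*t) is t*sin(3*pi*t)/pi - sin(3*pi*t)/(3*pi) + cos(3*pi*t)/(3*pi**2); evaluating from 0 to 2: ∫_{0}^{2} (3*t - 1) cos(3*pi*t) dt = (1/(3*pi**2)) - (1/(3*pi**2)) = 0.
Summing the pieces and multiplying by (1/2) gives a_6 = 0.

0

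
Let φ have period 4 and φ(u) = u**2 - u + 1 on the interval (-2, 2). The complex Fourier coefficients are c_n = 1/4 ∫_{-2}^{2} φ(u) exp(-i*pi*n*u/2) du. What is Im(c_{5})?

Since φ is real-valued, Im(c_{5}) = -1/4 ∫_{-2}^{2} φ(u) sin(5*pi*u/2) du = -b_{5}/2.
Integrating by parts twice (tabular method), an antiderivative of (u**2 - u + 1) sin(5*pi*u/2) is -2*u**2*cos(5*pi*u/2)/(5*pi) + 8*u*sin(5*pi*u/2)/(25*pi**2) + 2*u*cos(5*pi*u/2)/(5*pi) - 4*sin(5*pi*u/2)/(25*pi**2) - 2*cos(5*pi*u/2)/(5*pi) + 16*cos(5*pi*u/2)/(125*pi**3); evaluating from -2 to 2: ∫_{-2}^{2} (u**2 - u + 1) sin(5*pi*u/2) du = (2*(-8 + 75*pi**2)/(125*pi**3)) - (2*(-8 + 175*pi**2)/(125*pi**3)) = -8/(5*pi).
Hence Im(c_{5}) = (-1/4)·(-8/(5*pi)) = 2/(5*pi).

2/(5*pi)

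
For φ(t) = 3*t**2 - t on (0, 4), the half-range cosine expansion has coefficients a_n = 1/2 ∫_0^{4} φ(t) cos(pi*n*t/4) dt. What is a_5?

-176/(25*pi**2)

a_5 = 1/2 ∫_0^{4} (3*t**2 - t) cos(5*pi*t/4) dt.
Integrating by parts twice (tabular method), an antiderivative of (3*t**2 - t) cos(5*pi*t/4) is 12*t**2*sin(5*pi*t/4)/(5*pi) - 4*t*sin(5*pi*t/4)/(5*pi) + 96*t*cos(5*pi*t/4)/(25*pi**2) - 384*sin(5*pi*t/4)/(125*pi**3) - 16*cos(5*pi*t/4)/(25*pi**2); evaluating from 0 to 4: ∫_{0}^{4} (3*t**2 - t) cos(5*pi*t/4) dt = (-368/(25*pi**2)) - (-16/(25*pi**2)) = -352/(25*pi**2).
Hence a_5 = (1/2)·(-352/(25*pi**2)) = -176/(25*pi**2).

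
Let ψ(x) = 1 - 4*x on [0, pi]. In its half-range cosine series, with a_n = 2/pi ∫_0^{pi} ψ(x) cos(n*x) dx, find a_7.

a_7 = 2/pi ∫_0^{pi} (1 - 4*x) cos(7*x) dx.
Integrating by parts (boundary term plus one more integral), an antiderivative of (1 - 4*x) cos(7*x) is -4*x*sin(7*x)/7 + sin(7*x)/7 - 4*cos(7*x)/49; evaluating from 0 to pi: ∫_{0}^{pi} (1 - 4*x) cos(7*x) dx = (4/49) - (-4/49) = 8/49.
Hence a_7 = (2/pi)·(8/49) = 16/(49*pi).

16/(49*pi)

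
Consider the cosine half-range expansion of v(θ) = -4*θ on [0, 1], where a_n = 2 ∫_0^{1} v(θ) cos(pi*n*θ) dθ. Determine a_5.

a_5 = 2 ∫_0^{1} (-4*θ) cos(5*pi*θ) dθ.
Integrating by parts (boundary term plus one more integral), an antiderivative of (-4*θ) cos(5*pi*θ) is -4*θ*sin(5*pi*θ)/(5*pi) - 4*cos(5*pi*θ)/(25*pi**2); evaluating from 0 to 1: ∫_{0}^{1} (-4*θ) cos(5*pi*θ) dθ = (4/(25*pi**2)) - (-4/(25*pi**2)) = 8/(25*pi**2).
Hence a_5 = 2·(8/(25*pi**2)) = 16/(25*pi**2).

16/(25*pi**2)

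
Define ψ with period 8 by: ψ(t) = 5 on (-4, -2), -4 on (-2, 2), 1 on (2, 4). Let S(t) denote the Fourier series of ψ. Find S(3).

1

ψ is continuous at t = 3 with value 1, so the series converges to 1 there.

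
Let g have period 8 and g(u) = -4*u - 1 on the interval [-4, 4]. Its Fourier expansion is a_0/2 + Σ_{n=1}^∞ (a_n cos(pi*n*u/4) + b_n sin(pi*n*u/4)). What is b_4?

b_4 = 1/4 ∫_{-4}^{4} g(u) sin(pi*u) du.
Integrating by parts (boundary term plus one more integral), an antiderivative of (-4*u - 1) sin(pi*u) is 4*u*cos(pi*u)/pi - 4*sin(pi*u)/pi**2 + cos(pi*u)/pi; evaluating from -4 to 4: ∫_{-4}^{4} (-4*u - 1) sin(pi*u) du = (17/pi) - (-15/pi) = 32/pi.
Hence b_4 = (1/4)·(32/pi) = 8/pi.

8/pi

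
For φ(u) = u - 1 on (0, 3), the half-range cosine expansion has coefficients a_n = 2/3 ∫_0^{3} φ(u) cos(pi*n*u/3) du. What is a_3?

a_3 = 2/3 ∫_0^{3} (u - 1) cos(pi*u) du.
Integrating by parts (boundary term plus one more integral), an antiderivative of (u - 1) cos(pi*u) is u*sin(pi*u)/pi - sin(pi*u)/pi + cos(pi*u)/pi**2; evaluating from 0 to 3: ∫_{0}^{3} (u - 1) cos(pi*u) du = (-1/pi**2) - (pi**(-2)) = -2/pi**2.
Hence a_3 = (2/3)·(-2/pi**2) = -4/(3*pi**2).

-4/(3*pi**2)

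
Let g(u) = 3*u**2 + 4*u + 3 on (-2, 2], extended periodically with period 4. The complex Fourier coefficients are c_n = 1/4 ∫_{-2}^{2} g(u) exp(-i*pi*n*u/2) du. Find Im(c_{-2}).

Since g is real-valued, Im(c_{-2}) = -1/4 ∫_{-2}^{2} g(u) sin(-pi*u) du = b_{2}/2.
Integrating by parts twice (tabular method), an antiderivative of (3*u**2 + 4*u + 3) sin(-pi*u) is 3*u**2*cos(pi*u)/pi - 6*u*sin(pi*u)/pi**2 + 4*u*cos(pi*u)/pi - 4*sin(pi*u)/pi**2 - 6*cos(pi*u)/pi**3 + 3*cos(pi*u)/pi; evaluating from -2 to 2: ∫_{-2}^{2} (3*u**2 + 4*u + 3) sin(-pi*u) du = (-6/pi**3 + 23/pi) - (-6/pi**3 + 7/pi) = 16/pi.
Hence Im(c_{-2}) = (-1/4)·(16/pi) = -4/pi.

-4/pi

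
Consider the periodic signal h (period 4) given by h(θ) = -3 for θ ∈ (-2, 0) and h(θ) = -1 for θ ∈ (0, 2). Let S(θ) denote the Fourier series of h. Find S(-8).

θ = -8 differs from θ = 0 by -2 full period(s), and the series is 4-periodic.
At θ = 0 the one-sided limits are h(0^-) = -3 and h(0^+) = -1.
By Dirichlet's theorem the series converges to their average, [(-3) + (-1)]/2 = -2.

-2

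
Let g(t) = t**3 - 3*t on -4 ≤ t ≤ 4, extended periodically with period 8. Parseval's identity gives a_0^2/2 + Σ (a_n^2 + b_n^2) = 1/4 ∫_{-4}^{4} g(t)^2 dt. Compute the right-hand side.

22816/35

1/4 ∫_{-4}^{4} g(t)^2 dt = 1/4 · (91264/35) = 22816/35.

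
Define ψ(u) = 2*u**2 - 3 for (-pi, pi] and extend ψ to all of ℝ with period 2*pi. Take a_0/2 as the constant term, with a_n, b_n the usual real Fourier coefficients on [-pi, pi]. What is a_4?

a_4 = 1/pi ∫_{-pi}^{pi} ψ(u) cos(4*u) du.
ψ is even and cos(4*u) is even, so the integrand is even and a_4 = 2/pi ∫_0^{pi} ψ(u) cos(4*u) du.
Integrating by parts twice (tabular method), an antiderivative of (2*u**2 - 3) cos(4*u) is u**2*sin(4*u)/2 + u*cos(4*u)/4 - 13*sin(4*u)/16; evaluating from 0 to pi: ∫_{0}^{pi} (2*u**2 - 3) cos(4*u) du = (pi/4) - (0) = pi/4.
Hence a_4 = (2/pi)·(pi/4) = 1/2.

1/2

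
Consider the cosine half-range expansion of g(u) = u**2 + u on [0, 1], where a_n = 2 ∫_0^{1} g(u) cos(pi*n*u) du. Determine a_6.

a_6 = 2 ∫_0^{1} (u**2 + u) cos(6*pi*u) du.
Integrating by parts twice (tabular method), an antiderivative of (u**2 + u) cos(6*pi*u) is u**2*sin(6*pi*u)/(6*pi) + u*sin(6*pi*u)/(6*pi) + u*cos(6*pi*u)/(18*pi**2) - sin(6*pi*u)/(108*pi**3) + cos(6*pi*u)/(36*pi**2); evaluating from 0 to 1: ∫_{0}^{1} (u**2 + u) cos(6*pi*u) du = (1/(12*pi**2)) - (1/(36*pi**2)) = 1/(18*pi**2).
Hence a_6 = 2·(1/(18*pi**2)) = 1/(9*pi**2).

1/(9*pi**2)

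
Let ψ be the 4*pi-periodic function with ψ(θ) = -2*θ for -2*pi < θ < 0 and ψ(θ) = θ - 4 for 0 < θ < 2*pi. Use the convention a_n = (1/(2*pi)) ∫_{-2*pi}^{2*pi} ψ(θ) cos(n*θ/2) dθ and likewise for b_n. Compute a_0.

a_0 = (1/(2*pi)) ∫_{-2*pi}^{2*pi} ψ(θ) dθ = (1/(2*pi)) · (2*pi*(-4 + 3*pi)) = -4 + 3*pi.

-4 + 3*pi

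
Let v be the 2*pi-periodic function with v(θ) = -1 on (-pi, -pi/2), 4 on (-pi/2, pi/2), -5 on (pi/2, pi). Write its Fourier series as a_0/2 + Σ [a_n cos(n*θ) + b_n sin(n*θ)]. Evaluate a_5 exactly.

14/(5*pi)

a_5 = 1/pi ∫_{-pi}^{pi} v(θ) cos(5*θ) dθ.
Split the integral at the breakpoints.
Directly, an antiderivative of (-1) cos(5*θ) is -sin(5*θ)/5; evaluating from -pi to -pi/2: ∫_{-pi}^{-pi/2} (-1) cos(5*θ) dθ = (1/5) - (0) = 1/5.
Directly, an antiderivative of (4) cos(5*θ) is 4*sin(5*θ)/5; evaluating from -pi/2 to pi/2: ∫_{-pi/2}^{pi/2} (4) cos(5*θ) dθ = (4/5) - (-4/5) = 8/5.
Directly, an antiderivative of (-5) cos(5*θ) is -sin(5*θ); evaluating from pi/2 to pi: ∫_{pi/2}^{pi} (-5) cos(5*θ) dθ = (0) - (-1) = 1.
Summing the pieces and multiplying by (1/pi) gives a_5 = 14/(5*pi).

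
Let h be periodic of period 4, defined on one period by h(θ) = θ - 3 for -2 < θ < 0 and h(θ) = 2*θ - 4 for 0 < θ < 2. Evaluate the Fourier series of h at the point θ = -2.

At θ = -2 the one-sided limits are h(-2^-) = 0 and h(-2^+) = -5.
By Dirichlet's theorem the series converges to their average, [(0) + (-5)]/2 = -5/2.

-5/2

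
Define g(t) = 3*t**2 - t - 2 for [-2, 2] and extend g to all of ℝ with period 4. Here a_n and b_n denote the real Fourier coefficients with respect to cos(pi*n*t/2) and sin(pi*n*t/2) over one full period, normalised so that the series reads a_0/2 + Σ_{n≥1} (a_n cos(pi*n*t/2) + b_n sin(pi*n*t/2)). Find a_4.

3/pi**2

a_4 = 1/2 ∫_{-2}^{2} g(t) cos(2*pi*t) dt.
Integrating by parts twice (tabular method), an antiderivative of (3*t**2 - t - 2) cos(2*pi*t) is 3*t**2*sin(2*pi*t)/(2*pi) - t*sin(2*pi*t)/(2*pi) + 3*t*cos(2*pi*t)/(2*pi**2) - sin(2*pi*t)/pi - 3*sin(2*pi*t)/(4*pi**3) - cos(2*pi*t)/(4*pi**2); evaluating from -2 to 2: ∫_{-2}^{2} (3*t**2 - t - 2) cos(2*pi*t) dt = (11/(4*pi**2)) - (-13/(4*pi**2)) = 6/pi**2.
Hence a_4 = (1/2)·(6/pi**2) = 3/pi**2.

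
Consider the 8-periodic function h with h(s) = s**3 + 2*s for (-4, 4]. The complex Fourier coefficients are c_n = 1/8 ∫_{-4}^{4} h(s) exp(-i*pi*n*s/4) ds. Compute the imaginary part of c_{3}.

Since h is real-valued, Im(c_{3}) = -1/8 ∫_{-4}^{4} h(s) sin(3*pi*s/4) ds = -b_{3}/2.
h is odd and sin(3*pi*s/4) is odd, so the integrand is even: ∫_{-4}^{4} h(s) sin(3*pi*s/4) ds = 2∫_0^{4} h(s) sin(3*pi*s/4) ds.
Integrating by parts three times (tabular method), an antiderivative of (s**3 + 2*s) sin(3*pi*s/4) is -4*s**3*cos(3*pi*s/4)/(3*pi) + 16*s**2*sin(3*pi*s/4)/(3*pi**2) - 8*s*cos(3*pi*s/4)/(3*pi) + 128*s*cos(3*pi*s/4)/(9*pi**3) - 512*sin(3*pi*s/4)/(27*pi**4) + 32*sin(3*pi*s/4)/(9*pi**2); evaluating from 0 to 4: ∫_{0}^{4} (s**3 + 2*s) sin(3*pi*s/4) ds = (-512/(9*pi**3) + 96/pi) - (0) = -512/(9*pi**3) + 96/pi.
So ∫_{-4}^{4} h(s) sin(3*pi*s/4) ds = -1024/(9*pi**3) + 192/pi.
Hence Im(c_{3}) = (-1/8)·(-1024/(9*pi**3) + 192/pi) = -24/pi + 128/(9*pi**3).

-24/pi + 128/(9*pi**3)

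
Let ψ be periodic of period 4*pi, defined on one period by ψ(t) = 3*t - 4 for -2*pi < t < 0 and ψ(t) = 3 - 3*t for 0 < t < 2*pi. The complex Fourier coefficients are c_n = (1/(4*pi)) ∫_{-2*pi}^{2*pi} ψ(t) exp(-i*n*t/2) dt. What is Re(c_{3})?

Since ψ is real-valued, Re(c_{3}) = (1/(4*pi)) ∫_{-2*pi}^{2*pi} ψ(t) cos(3*t/2) dt = a_{3}/2.
Split the integral at the breakpoints.
Integrating by parts (boundary term plus one more integral), an antiderivative of (3*t - 4) cos(3*t/2) is 2*t*sin(3*t/2) - 8*sin(3*t/2)/3 + 4*cos(3*t/2)/3; evaluating from -2*pi to 0: ∫_{-2*pi}^{0} (3*t - 4) cos(3*t/2) dt = (4/3) - (-4/3) = 8/3.
Integrating by parts (boundary term plus one more integral), an antiderivative of (3 - 3*t) cos(3*t/2) is -2*t*sin(3*t/2) + 2*sin(3*t/2) - 4*cos(3*t/2)/3; evaluating from 0 to 2*pi: ∫_{0}^{2*pi} (3 - 3*t) cos(3*t/2) dt = (4/3) - (-4/3) = 8/3.
So ∫_{-2*pi}^{2*pi} ψ(t) cos(3*t/2) dt = 16/3.
Hence Re(c_{3}) = (1/(4*pi))·(16/3) = 4/(3*pi).

4/(3*pi)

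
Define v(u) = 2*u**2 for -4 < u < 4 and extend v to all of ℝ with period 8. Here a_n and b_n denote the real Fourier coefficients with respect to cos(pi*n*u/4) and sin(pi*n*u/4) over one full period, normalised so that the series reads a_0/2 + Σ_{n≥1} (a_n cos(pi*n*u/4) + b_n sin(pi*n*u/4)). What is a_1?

a_1 = 1/4 ∫_{-4}^{4} v(u) cos(pi*u/4) du.
v is even and cos(pi*u/4) is even, so the integrand is even and a_1 = 1/2 ∫_0^{4} v(u) cos(pi*u/4) du.
Integrating by parts twice (tabular method), an antiderivative of (2*u**2) cos(pi*u/4) is 8*u**2*sin(pi*u/4)/pi + 64*u*cos(pi*u/4)/pi**2 - 256*sin(pi*u/4)/pi**3; evaluating from 0 to 4: ∫_{0}^{4} (2*u**2) cos(pi*u/4) du = (-256/pi**2) - (0) = -256/pi**2.
Hence a_1 = (1/2)·(-256/pi**2) = -128/pi**2.

-128/pi**2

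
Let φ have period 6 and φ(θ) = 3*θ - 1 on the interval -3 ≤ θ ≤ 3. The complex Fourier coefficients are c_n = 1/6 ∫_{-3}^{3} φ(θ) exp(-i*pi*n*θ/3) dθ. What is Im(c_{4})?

Since φ is real-valued, Im(c_{4}) = -1/6 ∫_{-3}^{3} φ(θ) sin(4*pi*θ/3) dθ = -b_{4}/2.
Integrating by parts (boundary term plus one more integral), an antiderivative of (3*θ - 1) sin(4*pi*θ/3) is -9*θ*cos(4*pi*θ/3)/(4*pi) + 27*sin(4*pi*θ/3)/(16*pi**2) + 3*cos(4*pi*θ/3)/(4*pi); evaluating from -3 to 3: ∫_{-3}^{3} (3*θ - 1) sin(4*pi*θ/3) dθ = (-6/pi) - (15/(2*pi)) = -27/(2*pi).
Hence Im(c_{4}) = (-1/6)·(-27/(2*pi)) = 9/(4*pi).

9/(4*pi)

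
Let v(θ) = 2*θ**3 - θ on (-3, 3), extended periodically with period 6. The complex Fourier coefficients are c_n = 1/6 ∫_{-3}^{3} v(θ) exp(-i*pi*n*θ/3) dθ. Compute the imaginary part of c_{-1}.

Since v is real-valued, Im(c_{-1}) = -1/6 ∫_{-3}^{3} v(θ) sin(-pi*θ/3) dθ = b_{1}/2.
v is odd and sin(-pi*θ/3) is odd, so the integrand is even: ∫_{-3}^{3} v(θ) sin(-pi*θ/3) dθ = 2∫_0^{3} v(θ) sin(-pi*θ/3) dθ.
Integrating by parts three times (tabular method), an antiderivative of (2*θ**3 - θ) sin(-pi*θ/3) is 6*θ**3*cos(pi*θ/3)/pi - 54*θ**2*sin(pi*θ/3)/pi**2 - 324*θ*cos(pi*θ/3)/pi**3 - 3*θ*cos(pi*θ/3)/pi + 9*sin(pi*θ/3)/pi**2 + 972*sin(pi*θ/3)/pi**4; evaluating from 0 to 3: ∫_{0}^{3} (2*θ**3 - θ) sin(-pi*θ/3) dθ = (-153/pi + 972/pi**3) - (0) = -153/pi + 972/pi**3.
So ∫_{-3}^{3} v(θ) sin(-pi*θ/3) dθ = -306/pi + 1944/pi**3.
Hence Im(c_{-1}) = (-1/6)·(-306/pi + 1944/pi**3) = -324/pi**3 + 51/pi.

-324/pi**3 + 51/pi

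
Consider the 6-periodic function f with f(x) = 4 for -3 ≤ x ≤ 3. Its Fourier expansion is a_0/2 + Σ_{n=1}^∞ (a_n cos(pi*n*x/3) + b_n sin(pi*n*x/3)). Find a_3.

a_3 = 1/3 ∫_{-3}^{3} f(x) cos(pi*x) dx.
f is even and cos(pi*x) is even, so the integrand is even and a_3 = 2/3 ∫_0^{3} f(x) cos(pi*x) dx.
Directly, an antiderivative of (4) cos(pi*x) is 4*sin(pi*x)/pi; evaluating from 0 to 3: ∫_{0}^{3} (4) cos(pi*x) dx = (0) - (0) = 0.
Hence a_3 = (2/3)·(0) = 0.

0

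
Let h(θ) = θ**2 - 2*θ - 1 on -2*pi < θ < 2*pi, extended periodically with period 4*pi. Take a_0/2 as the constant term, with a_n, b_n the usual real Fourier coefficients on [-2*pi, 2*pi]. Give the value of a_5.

a_5 = (1/(2*pi)) ∫_{-2*pi}^{2*pi} h(θ) cos(5*θ/2) dθ.
Integrating by parts twice (tabular method), an antiderivative of (θ**2 - 2*θ - 1) cos(5*θ/2) is 2*θ**2*sin(5*θ/2)/5 - 4*θ*sin(5*θ/2)/5 + 8*θ*cos(5*θ/2)/25 - 66*sin(5*θ/2)/125 - 8*cos(5*θ/2)/25; evaluating from -2*pi to 2*pi: ∫_{-2*pi}^{2*pi} (θ**2 - 2*θ - 1) cos(5*θ/2) dθ = (8/25 - 16*pi/25) - (8/25 + 16*pi/25) = -32*pi/25.
Hence a_5 = (1/(2*pi))·(-32*pi/25) = -16/25.

-16/25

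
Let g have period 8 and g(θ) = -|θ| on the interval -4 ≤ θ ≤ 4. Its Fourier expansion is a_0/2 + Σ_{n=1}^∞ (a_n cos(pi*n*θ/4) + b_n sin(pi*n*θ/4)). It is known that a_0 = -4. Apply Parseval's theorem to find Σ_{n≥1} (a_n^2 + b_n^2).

Parseval: a_0^2/2 + Σ_{n≥1} (a_n^2+b_n^2) = 1/4 ∫_{-4}^{4} g(θ)^2 dθ = 32/3.
Subtract a_0^2/2 = 8: Σ (a_n^2+b_n^2) = 8/3.

8/3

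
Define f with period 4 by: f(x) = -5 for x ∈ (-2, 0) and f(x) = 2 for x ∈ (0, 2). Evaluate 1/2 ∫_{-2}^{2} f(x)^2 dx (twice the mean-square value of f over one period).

29

1/2 ∫_{-2}^{2} f(x)^2 dx = 1/2 · (58) = 29.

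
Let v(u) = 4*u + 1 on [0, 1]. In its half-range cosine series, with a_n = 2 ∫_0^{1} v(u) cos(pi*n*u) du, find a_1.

a_1 = 2 ∫_0^{1} (4*u + 1) cos(pi*u) du.
Integrating by parts (boundary term plus one more integral), an antiderivative of (4*u + 1) cos(pi*u) is 4*u*sin(pi*u)/pi + sin(pi*u)/pi + 4*cos(pi*u)/pi**2; evaluating from 0 to 1: ∫_{0}^{1} (4*u + 1) cos(pi*u) du = (-4/pi**2) - (4/pi**2) = -8/pi**2.
Hence a_1 = 2·(-8/pi**2) = -16/pi**2.

-16/pi**2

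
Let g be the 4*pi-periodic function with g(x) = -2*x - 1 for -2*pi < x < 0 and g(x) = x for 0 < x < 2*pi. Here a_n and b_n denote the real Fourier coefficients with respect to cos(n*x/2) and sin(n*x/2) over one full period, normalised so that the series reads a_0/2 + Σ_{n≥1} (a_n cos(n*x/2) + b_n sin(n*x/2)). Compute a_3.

a_3 = (1/(2*pi)) ∫_{-2*pi}^{2*pi} g(x) cos(3*x/2) dx.
Split the integral at the breakpoints.
Integrating by parts (boundary term plus one more integral), an antiderivative of (-2*x - 1) cos(3*x/2) is -4*x*sin(3*x/2)/3 - 2*sin(3*x/2)/3 - 8*cos(3*x/2)/9; evaluating from -2*pi to 0: ∫_{-2*pi}^{0} (-2*x - 1) cos(3*x/2) dx = (-8/9) - (8/9) = -16/9.
Integrating by parts (boundary term plus one more integral), an antiderivative of (x) cos(3*x/2) is 2*x*sin(3*x/2)/3 + 4*cos(3*x/2)/9; evaluating from 0 to 2*pi: ∫_{0}^{2*pi} (x) cos(3*x/2) dx = (-4/9) - (4/9) = -8/9.
Summing the pieces and multiplying by (1/(2*pi)) gives a_3 = -4/(3*pi).

-4/(3*pi)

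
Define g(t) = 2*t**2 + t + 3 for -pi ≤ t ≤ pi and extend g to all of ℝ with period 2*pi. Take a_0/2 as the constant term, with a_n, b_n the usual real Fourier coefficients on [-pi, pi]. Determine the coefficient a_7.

-8/49

a_7 = 1/pi ∫_{-pi}^{pi} g(t) cos(7*t) dt.
Integrating by parts twice (tabular method), an antiderivative of (2*t**2 + t + 3) cos(7*t) is 2*t**2*sin(7*t)/7 + t*sin(7*t)/7 + 4*t*cos(7*t)/49 + 143*sin(7*t)/343 + cos(7*t)/49; evaluating from -pi to pi: ∫_{-pi}^{pi} (2*t**2 + t + 3) cos(7*t) dt = (-4*pi/49 - 1/49) - (-1/49 + 4*pi/49) = -8*pi/49.
Hence a_7 = (1/pi)·(-8*pi/49) = -8/49.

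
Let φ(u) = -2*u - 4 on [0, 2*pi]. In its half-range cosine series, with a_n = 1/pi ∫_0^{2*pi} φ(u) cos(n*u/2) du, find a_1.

a_1 = 1/pi ∫_0^{2*pi} (-2*u - 4) cos(u/2) du.
Integrating by parts (boundary term plus one more integral), an antiderivative of (-2*u - 4) cos(u/2) is -4*u*sin(u/2) - 8*sin(u/2) - 8*cos(u/2); evaluating from 0 to 2*pi: ∫_{0}^{2*pi} (-2*u - 4) cos(u/2) du = (8) - (-8) = 16.
Hence a_1 = (1/pi)·(16) = 16/pi.

16/pi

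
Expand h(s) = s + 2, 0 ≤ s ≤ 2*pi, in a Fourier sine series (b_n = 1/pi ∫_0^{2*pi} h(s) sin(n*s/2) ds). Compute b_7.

b_7 = 1/pi ∫_0^{2*pi} (s + 2) sin(7*s/2) ds.
Integrating by parts (boundary term plus one more integral), an antiderivative of (s + 2) sin(7*s/2) is -2*s*cos(7*s/2)/7 + 4*sin(7*s/2)/49 - 4*cos(7*s/2)/7; evaluating from 0 to 2*pi: ∫_{0}^{2*pi} (s + 2) sin(7*s/2) ds = (4/7 + 4*pi/7) - (-4/7) = 8/7 + 4*pi/7.
Hence b_7 = (1/pi)·(8/7 + 4*pi/7) = 4*(2 + pi)/(7*pi).

4*(2 + pi)/(7*pi)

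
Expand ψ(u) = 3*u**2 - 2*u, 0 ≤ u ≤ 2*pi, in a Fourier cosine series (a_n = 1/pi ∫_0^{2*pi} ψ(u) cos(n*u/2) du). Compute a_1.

-48 + 16/pi

a_1 = 1/pi ∫_0^{2*pi} (3*u**2 - 2*u) cos(u/2) du.
Integrating by parts twice (tabular method), an antiderivative of (3*u**2 - 2*u) cos(u/2) is 6*u**2*sin(u/2) - 4*u*sin(u/2) + 24*u*cos(u/2) - 48*sin(u/2) - 8*cos(u/2); evaluating from 0 to 2*pi: ∫_{0}^{2*pi} (3*u**2 - 2*u) cos(u/2) du = (8 - 48*pi) - (-8) = 16 - 48*pi.
Hence a_1 = (1/pi)·(16 - 48*pi) = -48 + 16/pi.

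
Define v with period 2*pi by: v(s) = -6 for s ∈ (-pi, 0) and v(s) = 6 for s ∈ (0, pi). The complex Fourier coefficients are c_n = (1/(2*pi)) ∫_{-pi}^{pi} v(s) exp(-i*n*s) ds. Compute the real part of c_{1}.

Since v is real-valued, Re(c_{1}) = (1/(2*pi)) ∫_{-pi}^{pi} v(s) cos(s) ds = a_{1}/2.
(v is odd, so the integrand is odd over a symmetric interval and the integral vanishes.)

0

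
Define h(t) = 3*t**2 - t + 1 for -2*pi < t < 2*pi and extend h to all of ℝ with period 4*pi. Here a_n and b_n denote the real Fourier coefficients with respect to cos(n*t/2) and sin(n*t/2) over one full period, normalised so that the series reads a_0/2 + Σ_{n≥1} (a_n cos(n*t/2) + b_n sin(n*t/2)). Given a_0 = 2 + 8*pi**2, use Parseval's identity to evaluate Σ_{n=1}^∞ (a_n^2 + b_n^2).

8*pi**2*(5 + 48*pi**2)/15

Parseval: a_0^2/2 + Σ_{n≥1} (a_n^2+b_n^2) = (1/(2*pi)) ∫_{-2*pi}^{2*pi} h(t)^2 dt = 2 + 56*pi**2/3 + 288*pi**4/5.
Subtract a_0^2/2 = 2*(1 + 4*pi**2)**2: Σ (a_n^2+b_n^2) = 8*pi**2*(5 + 48*pi**2)/15.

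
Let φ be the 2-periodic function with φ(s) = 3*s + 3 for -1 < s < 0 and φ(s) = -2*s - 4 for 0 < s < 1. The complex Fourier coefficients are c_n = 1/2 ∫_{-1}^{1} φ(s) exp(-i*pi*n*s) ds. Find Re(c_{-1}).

5/pi**2

Since φ is real-valued, Re(c_{-1}) = 1/2 ∫_{-1}^{1} φ(s) cos(-pi*s) ds = a_{1}/2.
Split the integral at the breakpoints.
Integrating by parts (boundary term plus one more integral), an antiderivative of (3*s + 3) cos(-pi*s) is 3*s*sin(pi*s)/pi + 3*sin(pi*s)/pi + 3*cos(pi*s)/pi**2; evaluating from -1 to 0: ∫_{-1}^{0} (3*s + 3) cos(-pi*s) ds = (3/pi**2) - (-3/pi**2) = 6/pi**2.
Integrating by parts (boundary term plus one more integral), an antiderivative of (-2*s - 4) cos(-pi*s) is -2*s*sin(pi*s)/pi - 4*sin(pi*s)/pi - 2*cos(pi*s)/pi**2; evaluating from 0 to 1: ∫_{0}^{1} (-2*s - 4) cos(-pi*s) ds = (2/pi**2) - (-2/pi**2) = 4/pi**2.
So ∫_{-1}^{1} φ(s) cos(-pi*s) ds = 10/pi**2.
Hence Re(c_{-1}) = (1/2)·(10/pi**2) = 5/pi**2.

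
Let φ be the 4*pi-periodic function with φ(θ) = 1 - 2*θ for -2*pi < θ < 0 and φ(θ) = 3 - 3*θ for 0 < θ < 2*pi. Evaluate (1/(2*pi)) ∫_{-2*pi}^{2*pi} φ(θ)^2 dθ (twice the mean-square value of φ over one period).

-14*pi + 10 + 52*pi**2/3

(1/(2*pi)) ∫_{-2*pi}^{2*pi} φ(θ)^2 dθ = (1/(2*pi)) · (4*pi*(-21*pi + 15 + 26*pi**2)/3) = -14*pi + 10 + 52*pi**2/3.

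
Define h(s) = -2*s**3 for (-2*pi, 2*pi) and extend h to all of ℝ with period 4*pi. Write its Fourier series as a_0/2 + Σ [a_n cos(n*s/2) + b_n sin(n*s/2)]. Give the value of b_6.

-8/9 + 16*pi**2/3

b_6 = (1/(2*pi)) ∫_{-2*pi}^{2*pi} h(s) sin(3*s) ds.
h is odd and sin(3*s) is odd, so the integrand is even and b_6 = 1/pi ∫_0^{2*pi} h(s) sin(3*s) ds.
Integrating by parts three times (tabular method), an antiderivative of (-2*s**3) sin(3*s) is 2*s**3*cos(3*s)/3 - 2*s**2*sin(3*s)/3 - 4*s*cos(3*s)/9 + 4*sin(3*s)/27; evaluating from 0 to 2*pi: ∫_{0}^{2*pi} (-2*s**3) sin(3*s) ds = (8*pi*(-1 + 6*pi**2)/9) - (0) = 8*pi*(-1 + 6*pi**2)/9.
Hence b_6 = (1/pi)·(8*pi*(-1 + 6*pi**2)/9) = -8/9 + 16*pi**2/3.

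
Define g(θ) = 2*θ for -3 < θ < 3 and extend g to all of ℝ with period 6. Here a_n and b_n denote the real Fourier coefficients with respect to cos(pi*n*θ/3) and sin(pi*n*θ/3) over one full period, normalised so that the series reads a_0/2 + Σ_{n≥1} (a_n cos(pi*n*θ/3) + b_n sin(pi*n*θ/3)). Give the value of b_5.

b_5 = 1/3 ∫_{-3}^{3} g(θ) sin(5*pi*θ/3) dθ.
g is odd and sin(5*pi*θ/3) is odd, so the integrand is even and b_5 = 2/3 ∫_0^{3} g(θ) sin(5*pi*θ/3) dθ.
Integrating by parts (boundary term plus one more integral), an antiderivative of (2*θ) sin(5*pi*θ/3) is -6*θ*cos(5*pi*θ/3)/(5*pi) + 18*sin(5*pi*θ/3)/(25*pi**2); evaluating from 0 to 3: ∫_{0}^{3} (2*θ) sin(5*pi*θ/3) dθ = (18/(5*pi)) - (0) = 18/(5*pi).
Hence b_5 = (2/3)·(18/(5*pi)) = 12/(5*pi).

12/(5*pi)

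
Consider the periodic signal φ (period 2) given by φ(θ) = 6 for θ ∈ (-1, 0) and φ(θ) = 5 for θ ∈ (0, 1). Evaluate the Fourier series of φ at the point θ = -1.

θ = -1 differs from θ = 1 by -1 full period(s), and the series is 2-periodic.
At θ = 1 the one-sided limits are φ(1^-) = 5 and φ(1^+) = 6.
By Dirichlet's theorem the series converges to their average, [(5) + (6)]/2 = 11/2.

11/2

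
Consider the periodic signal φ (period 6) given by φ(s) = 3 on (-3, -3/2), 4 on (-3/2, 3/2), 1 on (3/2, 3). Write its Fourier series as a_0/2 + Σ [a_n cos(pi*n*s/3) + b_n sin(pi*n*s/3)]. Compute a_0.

6

a_0 = 1/3 ∫_{-3}^{3} φ(s) ds = 1/3 · (18) = 6.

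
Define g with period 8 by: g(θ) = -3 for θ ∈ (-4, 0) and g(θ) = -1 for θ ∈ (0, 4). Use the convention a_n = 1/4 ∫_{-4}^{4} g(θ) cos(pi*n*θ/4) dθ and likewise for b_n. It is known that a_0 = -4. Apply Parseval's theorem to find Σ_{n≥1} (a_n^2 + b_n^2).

2

Parseval: a_0^2/2 + Σ_{n≥1} (a_n^2+b_n^2) = 1/4 ∫_{-4}^{4} g(θ)^2 dθ = 10.
Subtract a_0^2/2 = 8: Σ (a_n^2+b_n^2) = 2.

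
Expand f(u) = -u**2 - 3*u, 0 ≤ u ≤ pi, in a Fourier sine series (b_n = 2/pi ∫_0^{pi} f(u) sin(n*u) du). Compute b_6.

1 + pi/3

b_6 = 2/pi ∫_0^{pi} (-u**2 - 3*u) sin(6*u) du.
Integrating by parts twice (tabular method), an antiderivative of (-u**2 - 3*u) sin(6*u) is u**2*cos(6*u)/6 - u*sin(6*u)/18 + u*cos(6*u)/2 - sin(6*u)/12 - cos(6*u)/108; evaluating from 0 to pi: ∫_{0}^{pi} (-u**2 - 3*u) sin(6*u) du = (-1/108 + pi/2 + pi**2/6) - (-1/108) = pi*(3 + pi)/6.
Hence b_6 = (2/pi)·(pi*(3 + pi)/6) = 1 + pi/3.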